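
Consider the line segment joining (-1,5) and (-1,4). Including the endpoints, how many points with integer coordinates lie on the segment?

2

The number of lattice points on a segment between lattice points is gcd(|Δx|,|Δy|) + 1 = gcd(0,1) + 1 = 1 + 1 = 2.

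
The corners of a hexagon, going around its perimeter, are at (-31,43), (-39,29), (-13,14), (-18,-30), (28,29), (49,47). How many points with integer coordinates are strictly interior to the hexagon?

2509

The shoelace formula gives twice the area as |((-31)·29 − (-39)·43) + ((-39)·14 − (-13)·29) + ((-13)·(-30) − (-18)·14) + ((-18)·29 − 28·(-30)) + (28·47 − 49·29) + (49·43 − (-31)·47)| = 5028, so the area is 2514.
The number of boundary lattice points is Σ gcd(|Δx|,|Δy|) = gcd(8,14) + gcd(26,15) + gcd(5,44) + gcd(46,59) + gcd(21,18) + gcd(80,4) = 2+1+1+1+3+4 = 12.
Pick's theorem gives I = A − B/2 + 1 = 2514 − 12/2 + 1 = 2509.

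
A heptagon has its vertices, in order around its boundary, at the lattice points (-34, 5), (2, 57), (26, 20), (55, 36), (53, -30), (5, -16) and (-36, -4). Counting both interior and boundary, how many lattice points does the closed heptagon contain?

The shoelace formula gives twice the area as |((-34)·57 − 2·5) + (2·20 − 26·57) + (26·36 − 55·20) + (55·(-30) − 53·36) + (53·(-16) − 5·(-30)) + (5·(-4) − (-36)·(-16)) + ((-36)·5 − (-34)·(-4))| = 8722, so the area is 4361.
Along each edge there are gcd(|Δx|,|Δy|)+1 lattice points, so counting each shared vertex once the boundary has gcd(36,52) + gcd(24,37) + gcd(29,16) + gcd(2,66) + gcd(48,14) + gcd(41,12) + gcd(2,9) = 4+1+1+2+2+1+1 = 12.
Pick's theorem gives I = A − B/2 + 1 = 4361 − 12/2 + 1 = 4356, so the closed region contains I + B = 4356 + 12 = 4368 lattice points.

4368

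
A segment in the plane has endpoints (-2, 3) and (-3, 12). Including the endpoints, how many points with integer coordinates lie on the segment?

2

The number of lattice points on a segment between lattice points is gcd(|Δx|,|Δy|) + 1 = gcd(1,9) + 1 = 1 + 1 = 2.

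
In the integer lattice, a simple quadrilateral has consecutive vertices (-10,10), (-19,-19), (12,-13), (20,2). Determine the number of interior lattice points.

By the shoelace formula, twice the signed area is |[(-10)·(-19) − (-19)·10] + [(-19)·(-13) − 12·(-19)] + [12·2 − 20·(-13)] + [20·10 − (-10)·2]| = 1359, so the area is 679.5.
Summing gcd(|Δx|,|Δy|) over the edges gives the boundary count: gcd(9,29) + gcd(31,6) + gcd(8,15) + gcd(30,8) = 1+1+1+2 = 5.
By Pick's theorem A = I + B/2 − 1, so I = 679.5 − 5/2 + 1 = 678.

678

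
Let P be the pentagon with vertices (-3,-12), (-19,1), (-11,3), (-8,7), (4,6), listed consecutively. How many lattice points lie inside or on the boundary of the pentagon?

By the shoelace formula, twice the signed area is |((-3)·1 − (-19)·(-12)) + ((-19)·3 − (-11)·1) + ((-11)·7 − (-8)·3) + ((-8)·6 − 4·7) + (4·(-12) − (-3)·6)| = 436, so the area is 218.
Summing gcd(|Δx|,|Δy|) over the edges gives the boundary count: gcd(16,13) + gcd(8,2) + gcd(3,4) + gcd(12,1) + gcd(7,18) = 1+2+1+1+1 = 6.
Pick's theorem gives I = A − B/2 + 1 = 218 − 6/2 + 1 = 216, so the closed region contains I + B = 216 + 6 = 222 lattice points.

222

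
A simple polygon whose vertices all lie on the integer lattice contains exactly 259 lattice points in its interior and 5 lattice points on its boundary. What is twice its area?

Pick's theorem states A = I + B/2 − 1, so A = 259 + 5/2 − 1 = 521/2.
Hence 2A = 521.

521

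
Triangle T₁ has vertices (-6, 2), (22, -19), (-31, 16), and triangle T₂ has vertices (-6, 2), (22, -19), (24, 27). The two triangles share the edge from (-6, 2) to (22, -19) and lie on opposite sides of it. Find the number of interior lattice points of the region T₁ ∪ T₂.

728

The union is the simple quadrilateral with vertices (-6, 2), (-31, 16), (22, -19), (24, 27) in order.
Using the shoelace formula, 2A = |[(-6)·16 − (-31)·2] + [(-31)·(-19) − 22·16] + [22·27 − 24·(-19)] + [24·2 − (-6)·27]| = 1463, so the area is 731.5.
The number of boundary lattice points is Σ gcd(|Δx|,|Δy|) = gcd(25,14) + gcd(53,35) + gcd(2,46) + gcd(30,25) = 1+1+2+5 = 9.
By Pick's theorem I = A − B/2 + 1 = 731.5 − 9/2 + 1 = 728.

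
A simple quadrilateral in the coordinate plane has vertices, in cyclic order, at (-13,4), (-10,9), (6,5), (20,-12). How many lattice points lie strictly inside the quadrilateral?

The shoelace formula gives twice the area as |((-13)·9 − (-10)·4) + ((-10)·5 − 6·9) + (6·(-12) − 20·5) + (20·4 − (-13)·(-12))| = 429, so the area is 429/2.
Along each edge there are gcd(|Δx|,|Δy|)+1 lattice points, so counting each shared vertex once the boundary has gcd(3,5) + gcd(16,4) + gcd(14,17) + gcd(33,16) = 1+4+1+1 = 7.
Pick's theorem gives I = A − B/2 + 1 = 429/2 − 7/2 + 1 = 212.

212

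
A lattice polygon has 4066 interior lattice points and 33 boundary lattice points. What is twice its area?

Pick's theorem states A = I + B/2 − 1, so A = 4066 + 33/2 − 1 = 8163/2.
Hence 2A = 8163.

8163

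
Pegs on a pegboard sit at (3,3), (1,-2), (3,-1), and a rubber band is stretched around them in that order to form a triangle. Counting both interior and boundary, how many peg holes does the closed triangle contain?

8

By the shoelace formula, twice the signed area is |[3·(-2) − 1·3] + [1·(-1) − 3·(-2)] + [3·3 − 3·(-1)]| = 8, so the area is 4.
Along each edge there are gcd(|Δx|,|Δy|)+1 lattice points, so counting each shared vertex once the boundary has gcd(2,5) + gcd(2,1) + gcd(0,4) = 1+1+4 = 6.
Pick's theorem gives I = A − B/2 + 1 = 4 − 6/2 + 1 = 2, so the closed region contains I + B = 2 + 6 = 8 lattice points.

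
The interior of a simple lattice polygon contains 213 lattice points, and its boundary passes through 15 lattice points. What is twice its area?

439

Pick's theorem states A = I + B/2 − 1, so A = 213 + 15/2 − 1 = 439/2.
Hence 2A = 439.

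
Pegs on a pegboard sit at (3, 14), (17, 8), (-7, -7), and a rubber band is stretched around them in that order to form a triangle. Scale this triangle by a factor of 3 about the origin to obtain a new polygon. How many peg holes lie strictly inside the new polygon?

1585

The shoelace formula gives twice the area as |(3·8 − 17·14) + (17·(-7) − (-7)·8) + ((-7)·14 − 3·(-7))| = 354, so the area is 177.
The number of boundary lattice points is Σ gcd(|Δx|,|Δy|) = gcd(14,6) + gcd(24,15) + gcd(10,21) = 2+3+1 = 6.
Scaling by 3 multiplies the area by 3² = 9 (so the new area is 1593) and multiplies the boundary lattice-point count by 3, giving 18.
By Pick's theorem, the interior count of the dilated polygon is 1593 − 18/2 + 1 = 1585.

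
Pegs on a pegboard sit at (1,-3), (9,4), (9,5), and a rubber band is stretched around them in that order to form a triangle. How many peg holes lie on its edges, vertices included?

10

Summing gcd(|Δx|,|Δy|) over the edges gives the boundary count: gcd(8,7) + gcd(0,1) + gcd(8,8) = 1+1+8 = 10.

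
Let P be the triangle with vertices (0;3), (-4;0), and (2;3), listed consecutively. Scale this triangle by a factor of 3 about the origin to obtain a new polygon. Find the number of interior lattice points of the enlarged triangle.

Using the shoelace formula, 2A = |[0·0 − (-4)·3] + [(-4)·3 − 2·0] + [2·3 − 0·3]| = 6, so the area is 3.
Along each edge there are gcd(|Δx|,|Δy|)+1 lattice points, so counting each shared vertex once the boundary has gcd(4,3) + gcd(6,3) + gcd(2,0) = 1+3+2 = 6.
Scaling by 3 multiplies the area by 3² = 9 (so the new area is 27) and multiplies the boundary lattice-point count by 3, giving 18.
By Pick's theorem, the interior count of the dilated polygon is 27 − 18/2 + 1 = 19.

19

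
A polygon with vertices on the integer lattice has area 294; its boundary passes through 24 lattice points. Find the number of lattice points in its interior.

283

From Pick's theorem, I = A − B/2 + 1 = 294 − 24/2 + 1 = 283.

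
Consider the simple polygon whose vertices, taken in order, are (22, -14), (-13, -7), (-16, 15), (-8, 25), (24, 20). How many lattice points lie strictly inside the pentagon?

1224

Using the shoelace formula, 2A = |[22·(-7) − (-13)·(-14)] + [(-13)·15 − (-16)·(-7)] + [(-16)·25 − (-8)·15] + [(-8)·20 − 24·25] + [24·(-14) − 22·20]| = 2459, so the area is 2459/2.
Along each edge there are gcd(|Δx|,|Δy|)+1 lattice points, so counting each shared vertex once the boundary has gcd(35,7) + gcd(3,22) + gcd(8,10) + gcd(32,5) + gcd(2,34) = 7+1+2+1+2 = 13.
By Pick's theorem A = I + B/2 − 1, so I = 2459/2 − 13/2 + 1 = 1224.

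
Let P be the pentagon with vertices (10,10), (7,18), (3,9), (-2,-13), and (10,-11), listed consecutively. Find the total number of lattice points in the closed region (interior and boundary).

244

By the shoelace formula, twice the signed area is |(10·18 − 7·10) + (7·9 − 3·18) + (3·(-13) − (-2)·9) + ((-2)·(-11) − 10·(-13)) + (10·10 − 10·(-11))| = 460, so the area is 230.
Summing gcd(|Δx|,|Δy|) over the edges gives the boundary count: gcd(3,8) + gcd(4,9) + gcd(5,22) + gcd(12,2) + gcd(0,21) = 1+1+1+2+21 = 26.
Pick's theorem gives I = A − B/2 + 1 = 230 − 26/2 + 1 = 218, so the closed region contains I + B = 218 + 26 = 244 lattice points.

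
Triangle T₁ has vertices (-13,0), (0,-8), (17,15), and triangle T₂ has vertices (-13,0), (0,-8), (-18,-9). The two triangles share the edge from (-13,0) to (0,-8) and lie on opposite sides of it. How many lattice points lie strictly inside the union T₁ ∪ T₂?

The union is the simple quadrilateral with vertices (-13,0), (17,15), (0,-8), (-18,-9) in order.
The shoelace formula gives twice the area as |((-13)·15 − 17·0) + (17·(-8) − 0·15) + (0·(-9) − (-18)·(-8)) + ((-18)·0 − (-13)·(-9))| = 592, so the area is 296.
Summing gcd(|Δx|,|Δy|) over the edges gives the boundary count: gcd(30,15) + gcd(17,23) + gcd(18,1) + gcd(5,9) = 15+1+1+1 = 18.
By Pick's theorem I = A − B/2 + 1 = 296 − 18/2 + 1 = 288.

288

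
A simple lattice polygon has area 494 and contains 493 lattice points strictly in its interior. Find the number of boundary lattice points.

Pick's theorem gives A = I + B/2 − 1, so B = 2(A − I + 1) = 2(494 − 493 + 1) = 4.

4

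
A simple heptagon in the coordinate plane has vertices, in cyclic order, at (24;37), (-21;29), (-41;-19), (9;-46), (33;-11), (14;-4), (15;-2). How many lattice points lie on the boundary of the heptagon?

Along each edge there are gcd(|Δx|,|Δy|)+1 lattice points, so counting each shared vertex once the boundary has gcd(45,8) + gcd(20,48) + gcd(50,27) + gcd(24,35) + gcd(19,7) + gcd(1,2) + gcd(9,39) = 1+4+1+1+1+1+3 = 12.

12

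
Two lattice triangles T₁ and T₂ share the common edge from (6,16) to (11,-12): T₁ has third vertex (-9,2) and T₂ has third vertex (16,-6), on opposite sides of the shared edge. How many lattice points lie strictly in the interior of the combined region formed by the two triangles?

328

The union is the simple quadrilateral with vertices (6,16), (-9,2), (11,-12), (16,-6) in order.
Using the shoelace formula, 2A = |(6·2 − (-9)·16) + ((-9)·(-12) − 11·2) + (11·(-6) − 16·(-12)) + (16·16 − 6·(-6))| = 660, so the area is 330.
Summing gcd(|Δx|,|Δy|) over the edges gives the boundary count: gcd(15,14) + gcd(20,14) + gcd(5,6) + gcd(10,22) = 1+2+1+2 = 6.
By Pick's theorem I = A − B/2 + 1 = 330 − 6/2 + 1 = 328.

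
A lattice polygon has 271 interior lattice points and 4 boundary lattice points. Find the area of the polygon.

272

Pick's theorem states A = I + B/2 − 1, so A = 271 + 4/2 − 1 = 272.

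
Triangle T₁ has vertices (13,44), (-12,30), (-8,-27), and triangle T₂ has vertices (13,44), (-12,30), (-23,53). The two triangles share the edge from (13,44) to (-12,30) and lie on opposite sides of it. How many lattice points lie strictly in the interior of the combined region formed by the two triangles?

The union is the simple quadrilateral with vertices (13,44), (-8,-27), (-12,30), (-23,53) in order.
Using the shoelace formula, 2A = |[13·(-27) − (-8)·44] + [(-8)·30 − (-12)·(-27)] + [(-12)·53 − (-23)·30] + [(-23)·44 − 13·53]| = 2210, so the area is 1105.
Along each edge there are gcd(|Δx|,|Δy|)+1 lattice points, so counting each shared vertex once the boundary has gcd(21,71) + gcd(4,57) + gcd(11,23) + gcd(36,9) = 1+1+1+9 = 12.
By Pick's theorem I = A − B/2 + 1 = 1105 − 12/2 + 1 = 1100.

1100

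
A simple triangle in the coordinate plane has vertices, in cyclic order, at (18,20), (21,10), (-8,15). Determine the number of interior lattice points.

Using the shoelace formula, 2A = |[18·10 − 21·20] + [21·15 − (-8)·10] + [(-8)·20 − 18·15]| = 275, so the area is 137.5.
Summing gcd(|Δx|,|Δy|) over the edges gives the boundary count: gcd(3,10) + gcd(29,5) + gcd(26,5) = 1+1+1 = 3.
Pick's theorem gives I = A − B/2 + 1 = 137.5 − 3/2 + 1 = 137.

137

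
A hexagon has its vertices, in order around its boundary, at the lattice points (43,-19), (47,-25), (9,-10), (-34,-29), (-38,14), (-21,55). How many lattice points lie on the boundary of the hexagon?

8

The number of boundary lattice points is Σ gcd(|Δx|,|Δy|) = gcd(4,6) + gcd(38,15) + gcd(43,19) + gcd(4,43) + gcd(17,41) + gcd(64,74) = 2+1+1+1+1+2 = 8.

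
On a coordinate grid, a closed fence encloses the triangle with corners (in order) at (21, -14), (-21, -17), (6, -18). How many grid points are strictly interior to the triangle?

60

Using the shoelace formula, 2A = |(21·(-17) − (-21)·(-14)) + ((-21)·(-18) − 6·(-17)) + (6·(-14) − 21·(-18))| = 123, so the area is 123/2.
Summing gcd(|Δx|,|Δy|) over the edges gives the boundary count: gcd(42,3) + gcd(27,1) + gcd(15,4) = 3+1+1 = 5.
By Pick's theorem A = I + B/2 − 1, so I = 123/2 − 5/2 + 1 = 60.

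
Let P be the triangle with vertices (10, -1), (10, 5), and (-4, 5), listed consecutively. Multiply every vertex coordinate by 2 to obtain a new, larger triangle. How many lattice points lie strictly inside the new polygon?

The shoelace formula gives twice the area as |[10·5 − 10·(-1)] + [10·5 − (-4)·5] + [(-4)·(-1) − 10·5]| = 84, so the area is 42.
Summing gcd(|Δx|,|Δy|) over the edges gives the boundary count: gcd(0,6) + gcd(14,0) + gcd(14,6) = 6+14+2 = 22.
Scaling by 2 multiplies the area by 2² = 4 (so the new area is 168) and multiplies the boundary lattice-point count by 2, giving 44.
By Pick's theorem, the interior count of the dilated polygon is 168 − 44/2 + 1 = 147.

147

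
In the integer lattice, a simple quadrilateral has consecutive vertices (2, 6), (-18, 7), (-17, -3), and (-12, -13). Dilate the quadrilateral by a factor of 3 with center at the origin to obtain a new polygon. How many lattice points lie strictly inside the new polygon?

1942

The shoelace formula gives twice the area as |[2·7 − (-18)·6] + [(-18)·(-3) − (-17)·7] + [(-17)·(-13) − (-12)·(-3)] + [(-12)·6 − 2·(-13)]| = 434, so the area is 217.
Along each edge there are gcd(|Δx|,|Δy|)+1 lattice points, so counting each shared vertex once the boundary has gcd(20,1) + gcd(1,10) + gcd(5,10) + gcd(14,19) = 1+1+5+1 = 8.
Scaling by 3 multiplies the area by 3² = 9 (so the new area is 1953) and multiplies the boundary lattice-point count by 3, giving 24.
By Pick's theorem, the interior count of the dilated polygon is 1953 − 24/2 + 1 = 1942.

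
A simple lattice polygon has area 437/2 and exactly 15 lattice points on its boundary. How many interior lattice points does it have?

From Pick's theorem, I = A − B/2 + 1 = 437/2 − 15/2 + 1 = 212.

212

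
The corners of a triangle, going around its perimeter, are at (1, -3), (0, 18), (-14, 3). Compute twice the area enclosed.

The shoelace formula gives twice the area as |[1·18 − 0·(-3)] + [0·3 − (-14)·18] + [(-14)·(-3) − 1·3]| = 309, so the area is 309/2.

309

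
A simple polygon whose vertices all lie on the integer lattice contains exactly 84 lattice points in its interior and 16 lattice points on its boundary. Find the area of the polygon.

By Pick's theorem, A = I + B/2 − 1 = 84 + 16/2 − 1 = 91.

91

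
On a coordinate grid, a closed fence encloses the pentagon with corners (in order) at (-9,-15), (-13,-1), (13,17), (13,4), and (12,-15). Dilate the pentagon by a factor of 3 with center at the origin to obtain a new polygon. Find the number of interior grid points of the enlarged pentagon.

The shoelace formula gives twice the area as |((-9)·(-1) − (-13)·(-15)) + ((-13)·17 − 13·(-1)) + (13·4 − 13·17) + (13·(-15) − 12·4) + (12·(-15) − (-9)·(-15))| = 1121, so the area is 1121/2.
The number of boundary lattice points is Σ gcd(|Δx|,|Δy|) = gcd(4,14) + gcd(26,18) + gcd(0,13) + gcd(1,19) + gcd(21,0) = 2+2+13+1+21 = 39.
Scaling by 3 multiplies the area by 3² = 9 (so the new area is 10089/2) and multiplies the boundary lattice-point count by 3, giving 117.
By Pick's theorem, the interior count of the dilated polygon is 10089/2 − 117/2 + 1 = 4987.

4987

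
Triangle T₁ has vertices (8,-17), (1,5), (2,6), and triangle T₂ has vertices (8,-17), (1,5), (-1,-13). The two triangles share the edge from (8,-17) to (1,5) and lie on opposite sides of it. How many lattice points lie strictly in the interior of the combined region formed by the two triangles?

The union is the simple quadrilateral with vertices (8,-17), (2,6), (1,5), (-1,-13) in order.
The shoelace formula gives twice the area as |[8·6 − 2·(-17)] + [2·5 − 1·6] + [1·(-13) − (-1)·5] + [(-1)·(-17) − 8·(-13)]| = 199, so the area is 99.5.
Summing gcd(|Δx|,|Δy|) over the edges gives the boundary count: gcd(6,23) + gcd(1,1) + gcd(2,18) + gcd(9,4) = 1+1+2+1 = 5.
By Pick's theorem I = A − B/2 + 1 = 99.5 − 5/2 + 1 = 98.

98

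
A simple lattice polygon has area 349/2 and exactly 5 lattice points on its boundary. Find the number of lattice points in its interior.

From Pick's theorem, I = A − B/2 + 1 = 349/2 − 5/2 + 1 = 173.

173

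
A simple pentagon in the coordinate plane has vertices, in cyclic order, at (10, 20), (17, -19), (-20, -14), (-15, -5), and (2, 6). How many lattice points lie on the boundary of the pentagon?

Along each edge there are gcd(|Δx|,|Δy|)+1 lattice points, so counting each shared vertex once the boundary has gcd(7,39) + gcd(37,5) + gcd(5,9) + gcd(17,11) + gcd(8,14) = 1+1+1+1+2 = 6.

6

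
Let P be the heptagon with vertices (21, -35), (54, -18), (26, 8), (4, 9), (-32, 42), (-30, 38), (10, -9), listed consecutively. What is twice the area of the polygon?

Using the shoelace formula, 2A = |(21·(-18) − 54·(-35)) + (54·8 − 26·(-18)) + (26·9 − 4·8) + (4·42 − (-32)·9) + ((-32)·38 − (-30)·42) + ((-30)·(-9) − 10·38) + (10·(-35) − 21·(-9))| = 2843, so the area is 2843/2.

2843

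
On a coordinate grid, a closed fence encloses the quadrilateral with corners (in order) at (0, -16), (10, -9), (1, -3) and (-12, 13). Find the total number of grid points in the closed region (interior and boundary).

158

Using the shoelace formula, 2A = |[0·(-9) − 10·(-16)] + [10·(-3) − 1·(-9)] + [1·13 − (-12)·(-3)] + [(-12)·(-16) − 0·13]| = 308, so the area is 154.
Along each edge there are gcd(|Δx|,|Δy|)+1 lattice points, so counting each shared vertex once the boundary has gcd(10,7) + gcd(9,6) + gcd(13,16) + gcd(12,29) = 1+3+1+1 = 6.
Pick's theorem gives I = A − B/2 + 1 = 154 − 6/2 + 1 = 152, so the closed region contains I + B = 152 + 6 = 158 lattice points.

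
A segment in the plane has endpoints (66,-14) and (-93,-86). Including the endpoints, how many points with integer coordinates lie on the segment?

4

The number of lattice points on a segment between lattice points is gcd(|Δx|,|Δy|) + 1 = gcd(159,72) + 1 = 3 + 1 = 4.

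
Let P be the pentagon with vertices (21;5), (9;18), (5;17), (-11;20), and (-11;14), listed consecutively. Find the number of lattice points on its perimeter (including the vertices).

10

Summing gcd(|Δx|,|Δy|) over the edges gives the boundary count: gcd(12,13) + gcd(4,1) + gcd(16,3) + gcd(0,6) + gcd(32,9) = 1+1+1+6+1 = 10.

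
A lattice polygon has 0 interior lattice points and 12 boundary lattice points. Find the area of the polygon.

Pick's theorem states A = I + B/2 − 1, so A = 0 + 12/2 − 1 = 5.

5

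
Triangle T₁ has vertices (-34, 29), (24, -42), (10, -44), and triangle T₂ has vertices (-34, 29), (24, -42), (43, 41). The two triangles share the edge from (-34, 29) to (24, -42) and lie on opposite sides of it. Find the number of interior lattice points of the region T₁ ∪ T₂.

3635

The union is the simple quadrilateral with vertices (-34, 29), (10, -44), (24, -42), (43, 41) in order.
Using the shoelace formula, 2A = |((-34)·(-44) − 10·29) + (10·(-42) − 24·(-44)) + (24·41 − 43·(-42)) + (43·29 − (-34)·41)| = 7273, so the area is 7273/2.
Along each edge there are gcd(|Δx|,|Δy|)+1 lattice points, so counting each shared vertex once the boundary has gcd(44,73) + gcd(14,2) + gcd(19,83) + gcd(77,12) = 1+2+1+1 = 5.
By Pick's theorem I = A − B/2 + 1 = 7273/2 − 5/2 + 1 = 3635.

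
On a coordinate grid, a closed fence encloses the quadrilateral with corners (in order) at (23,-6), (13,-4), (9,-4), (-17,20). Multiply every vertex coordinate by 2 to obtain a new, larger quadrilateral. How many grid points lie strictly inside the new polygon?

Using the shoelace formula, 2A = |[23·(-4) − 13·(-6)] + [13·(-4) − 9·(-4)] + [9·20 − (-17)·(-4)] + [(-17)·(-6) − 23·20]| = 276, so the area is 138.
Summing gcd(|Δx|,|Δy|) over the edges gives the boundary count: gcd(10,2) + gcd(4,0) + gcd(26,24) + gcd(40,26) = 2+4+2+2 = 10.
Scaling by 2 multiplies the area by 2² = 4 (so the new area is 552) and multiplies the boundary lattice-point count by 2, giving 20.
By Pick's theorem, the interior count of the dilated polygon is 552 − 20/2 + 1 = 543.

543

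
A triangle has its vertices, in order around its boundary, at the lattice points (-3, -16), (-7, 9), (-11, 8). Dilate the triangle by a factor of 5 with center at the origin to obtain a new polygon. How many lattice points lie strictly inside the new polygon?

1276

By the shoelace formula, twice the signed area is |((-3)·9 − (-7)·(-16)) + ((-7)·8 − (-11)·9) + ((-11)·(-16) − (-3)·8)| = 104, so the area is 52.
Along each edge there are gcd(|Δx|,|Δy|)+1 lattice points, so counting each shared vertex once the boundary has gcd(4,25) + gcd(4,1) + gcd(8,24) = 1+1+8 = 10.
Scaling by 5 multiplies the area by 5² = 25 (so the new area is 1300) and multiplies the boundary lattice-point count by 5, giving 50.
By Pick's theorem, the interior count of the dilated polygon is 1300 − 50/2 + 1 = 1276.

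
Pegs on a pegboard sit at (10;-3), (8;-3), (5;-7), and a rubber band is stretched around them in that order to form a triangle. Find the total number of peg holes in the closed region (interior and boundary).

7

The shoelace formula gives twice the area as |(10·(-3) − 8·(-3)) + (8·(-7) − 5·(-3)) + (5·(-3) − 10·(-7))| = 8, so the area is 4.
The number of boundary lattice points is Σ gcd(|Δx|,|Δy|) = gcd(2,0) + gcd(3,4) + gcd(5,4) = 2+1+1 = 4.
Pick's theorem gives I = A − B/2 + 1 = 4 − 4/2 + 1 = 3, so the closed region contains I + B = 3 + 4 = 7 lattice points.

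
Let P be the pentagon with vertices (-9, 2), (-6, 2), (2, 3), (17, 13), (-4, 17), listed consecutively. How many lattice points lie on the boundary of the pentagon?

The number of boundary lattice points is Σ gcd(|Δx|,|Δy|) = gcd(3,0) + gcd(8,1) + gcd(15,10) + gcd(21,4) + gcd(5,15) = 3+1+5+1+5 = 15.

15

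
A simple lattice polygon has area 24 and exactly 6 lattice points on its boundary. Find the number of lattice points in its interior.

Pick's theorem A = I + B/2 − 1 rearranges to I = A − B/2 + 1 = 24 − 6/2 + 1 = 22.

22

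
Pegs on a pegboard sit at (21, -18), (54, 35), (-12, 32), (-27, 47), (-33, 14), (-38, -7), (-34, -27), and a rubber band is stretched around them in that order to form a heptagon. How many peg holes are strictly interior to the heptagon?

4016

The shoelace formula gives twice the area as |(21·35 − 54·(-18)) + (54·32 − (-12)·35) + ((-12)·47 − (-27)·32) + ((-27)·14 − (-33)·47) + ((-33)·(-7) − (-38)·14) + ((-38)·(-27) − (-34)·(-7)) + ((-34)·(-18) − 21·(-27))| = 8058, so the area is 4029.
The number of boundary lattice points is Σ gcd(|Δx|,|Δy|) = gcd(33,53) + gcd(66,3) + gcd(15,15) + gcd(6,33) + gcd(5,21) + gcd(4,20) + gcd(55,9) = 1+3+15+3+1+4+1 = 28.
By Pick's theorem A = I + B/2 − 1, so I = 4029 − 28/2 + 1 = 4016.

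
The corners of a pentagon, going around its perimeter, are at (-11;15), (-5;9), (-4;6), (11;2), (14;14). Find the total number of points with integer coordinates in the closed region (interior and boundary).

206

Using the shoelace formula, 2A = |[(-11)·9 − (-5)·15] + [(-5)·6 − (-4)·9] + [(-4)·2 − 11·6] + [11·14 − 14·2] + [14·15 − (-11)·14]| = 398, so the area is 199.
Along each edge there are gcd(|Δx|,|Δy|)+1 lattice points, so counting each shared vertex once the boundary has gcd(6,6) + gcd(1,3) + gcd(15,4) + gcd(3,12) + gcd(25,1) = 6+1+1+3+1 = 12.
Pick's theorem gives I = A − B/2 + 1 = 199 − 12/2 + 1 = 194, so the closed region contains I + B = 194 + 12 = 206 lattice points.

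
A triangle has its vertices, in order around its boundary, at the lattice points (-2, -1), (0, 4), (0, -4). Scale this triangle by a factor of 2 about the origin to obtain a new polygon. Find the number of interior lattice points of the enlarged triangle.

23

Using the shoelace formula, 2A = |[(-2)·4 − 0·(-1)] + [0·(-4) − 0·4] + [0·(-1) − (-2)·(-4)]| = 16, so the area is 8.
The number of boundary lattice points is Σ gcd(|Δx|,|Δy|) = gcd(2,5) + gcd(0,8) + gcd(2,3) = 1+8+1 = 10.
Scaling by 2 multiplies the area by 2² = 4 (so the new area is 32) and multiplies the boundary lattice-point count by 2, giving 20.
By Pick's theorem, the interior count of the dilated polygon is 32 − 20/2 + 1 = 23.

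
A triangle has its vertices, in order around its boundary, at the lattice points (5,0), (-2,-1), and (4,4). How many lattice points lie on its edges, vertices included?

Summing gcd(|Δx|,|Δy|) over the edges gives the boundary count: gcd(7,1) + gcd(6,5) + gcd(1,4) = 1+1+1 = 3.

3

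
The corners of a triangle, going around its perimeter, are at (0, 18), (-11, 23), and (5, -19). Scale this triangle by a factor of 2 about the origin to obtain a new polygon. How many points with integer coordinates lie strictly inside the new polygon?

761

By the shoelace formula, twice the signed area is |(0·23 − (-11)·18) + ((-11)·(-19) − 5·23) + (5·18 − 0·(-19))| = 382, so the area is 191.
Along each edge there are gcd(|Δx|,|Δy|)+1 lattice points, so counting each shared vertex once the boundary has gcd(11,5) + gcd(16,42) + gcd(5,37) = 1+2+1 = 4.
Scaling by 2 multiplies the area by 2² = 4 (so the new area is 764) and multiplies the boundary lattice-point count by 2, giving 8.
By Pick's theorem, the interior count of the dilated polygon is 764 − 8/2 + 1 = 761.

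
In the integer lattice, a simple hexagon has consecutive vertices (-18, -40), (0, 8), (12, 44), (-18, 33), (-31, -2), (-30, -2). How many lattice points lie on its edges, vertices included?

23

Summing gcd(|Δx|,|Δy|) over the edges gives the boundary count: gcd(18,48) + gcd(12,36) + gcd(30,11) + gcd(13,35) + gcd(1,0) + gcd(12,38) = 6+12+1+1+1+2 = 23.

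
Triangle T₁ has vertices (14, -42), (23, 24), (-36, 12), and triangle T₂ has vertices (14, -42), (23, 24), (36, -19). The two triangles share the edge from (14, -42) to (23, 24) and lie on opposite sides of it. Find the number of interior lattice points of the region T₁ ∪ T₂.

The union is the simple quadrilateral with vertices (14, -42), (-36, 12), (23, 24), (36, -19) in order.
By the shoelace formula, twice the signed area is |(14·12 − (-36)·(-42)) + ((-36)·24 − 23·12) + (23·(-19) − 36·24) + (36·(-42) − 14·(-19))| = 5031, so the area is 2515.5.
Summing gcd(|Δx|,|Δy|) over the edges gives the boundary count: gcd(50,54) + gcd(59,12) + gcd(13,43) + gcd(22,23) = 2+1+1+1 = 5.
By Pick's theorem I = A − B/2 + 1 = 2515.5 − 5/2 + 1 = 2514.

2514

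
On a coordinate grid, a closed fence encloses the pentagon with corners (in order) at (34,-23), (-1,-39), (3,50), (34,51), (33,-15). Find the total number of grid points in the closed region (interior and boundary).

2639

By the shoelace formula, twice the signed area is |[34·(-39) − (-1)·(-23)] + [(-1)·50 − 3·(-39)] + [3·51 − 34·50] + [34·(-15) − 33·51] + [33·(-23) − 34·(-15)]| = 5271, so the area is 5271/2.
Along each edge there are gcd(|Δx|,|Δy|)+1 lattice points, so counting each shared vertex once the boundary has gcd(35,16) + gcd(4,89) + gcd(31,1) + gcd(1,66) + gcd(1,8) = 1+1+1+1+1 = 5.
Pick's theorem gives I = A − B/2 + 1 = 5271/2 − 5/2 + 1 = 2634, so the closed region contains I + B = 2634 + 5 = 2639 lattice points.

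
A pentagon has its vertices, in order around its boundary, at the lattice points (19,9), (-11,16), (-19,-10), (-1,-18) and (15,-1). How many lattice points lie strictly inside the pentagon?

784

The shoelace formula gives twice the area as |[19·16 − (-11)·9] + [(-11)·(-10) − (-19)·16] + [(-19)·(-18) − (-1)·(-10)] + [(-1)·(-1) − 15·(-18)] + [15·9 − 19·(-1)]| = 1574, so the area is 787.
The number of boundary lattice points is Σ gcd(|Δx|,|Δy|) = gcd(30,7) + gcd(8,26) + gcd(18,8) + gcd(16,17) + gcd(4,10) = 1+2+2+1+2 = 8.
Pick's theorem gives I = A − B/2 + 1 = 787 − 8/2 + 1 = 784.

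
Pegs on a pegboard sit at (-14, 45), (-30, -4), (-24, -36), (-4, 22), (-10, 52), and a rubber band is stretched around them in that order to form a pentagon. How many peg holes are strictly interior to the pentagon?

By the shoelace formula, twice the signed area is |((-14)·(-4) − (-30)·45) + ((-30)·(-36) − (-24)·(-4)) + ((-24)·22 − (-4)·(-36)) + ((-4)·52 − (-10)·22) + ((-10)·45 − (-14)·52)| = 2008, so the area is 1004.
Summing gcd(|Δx|,|Δy|) over the edges gives the boundary count: gcd(16,49) + gcd(6,32) + gcd(20,58) + gcd(6,30) + gcd(4,7) = 1+2+2+6+1 = 12.
By Pick's theorem A = I + B/2 − 1, so I = 1004 − 12/2 + 1 = 999.

999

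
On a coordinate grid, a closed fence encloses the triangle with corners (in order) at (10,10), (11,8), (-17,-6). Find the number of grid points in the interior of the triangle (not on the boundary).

28

The shoelace formula gives twice the area as |(10·8 − 11·10) + (11·(-6) − (-17)·8) + ((-17)·10 − 10·(-6))| = 70, so the area is 35.
Along each edge there are gcd(|Δx|,|Δy|)+1 lattice points, so counting each shared vertex once the boundary has gcd(1,2) + gcd(28,14) + gcd(27,16) = 1+14+1 = 16.
By Pick's theorem A = I + B/2 − 1, so I = 35 − 16/2 + 1 = 28.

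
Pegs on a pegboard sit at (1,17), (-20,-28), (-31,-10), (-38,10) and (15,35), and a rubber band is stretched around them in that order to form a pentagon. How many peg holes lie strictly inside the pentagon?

1150

By the shoelace formula, twice the signed area is |[1·(-28) − (-20)·17] + [(-20)·(-10) − (-31)·(-28)] + [(-31)·10 − (-38)·(-10)] + [(-38)·35 − 15·10] + [15·17 − 1·35]| = 2306, so the area is 1153.
Summing gcd(|Δx|,|Δy|) over the edges gives the boundary count: gcd(21,45) + gcd(11,18) + gcd(7,20) + gcd(53,25) + gcd(14,18) = 3+1+1+1+2 = 8.
Pick's theorem gives I = A − B/2 + 1 = 1153 − 8/2 + 1 = 1150.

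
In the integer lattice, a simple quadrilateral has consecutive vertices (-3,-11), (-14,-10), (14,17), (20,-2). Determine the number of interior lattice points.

407

By the shoelace formula, twice the signed area is |[(-3)·(-10) − (-14)·(-11)] + [(-14)·17 − 14·(-10)] + [14·(-2) − 20·17] + [20·(-11) − (-3)·(-2)]| = 816, so the area is 408.
The number of boundary lattice points is Σ gcd(|Δx|,|Δy|) = gcd(11,1) + gcd(28,27) + gcd(6,19) + gcd(23,9) = 1+1+1+1 = 4.
Pick's theorem gives I = A − B/2 + 1 = 408 − 4/2 + 1 = 407.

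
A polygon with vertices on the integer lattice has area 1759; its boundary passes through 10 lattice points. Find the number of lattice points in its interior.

1755

Pick's theorem A = I + B/2 − 1 rearranges to I = A − B/2 + 1 = 1759 − 10/2 + 1 = 1755.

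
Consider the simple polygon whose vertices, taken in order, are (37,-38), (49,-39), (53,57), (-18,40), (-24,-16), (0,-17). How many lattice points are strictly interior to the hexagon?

The shoelace formula gives twice the area as |(37·(-39) − 49·(-38)) + (49·57 − 53·(-39)) + (53·40 − (-18)·57) + ((-18)·(-16) − (-24)·40) + ((-24)·(-17) − 0·(-16)) + (0·(-38) − 37·(-17))| = 10710, so the area is 5355.
Summing gcd(|Δx|,|Δy|) over the edges gives the boundary count: gcd(12,1) + gcd(4,96) + gcd(71,17) + gcd(6,56) + gcd(24,1) + gcd(37,21) = 1+4+1+2+1+1 = 10.
By Pick's theorem A = I + B/2 − 1, so I = 5355 − 10/2 + 1 = 5351.

5351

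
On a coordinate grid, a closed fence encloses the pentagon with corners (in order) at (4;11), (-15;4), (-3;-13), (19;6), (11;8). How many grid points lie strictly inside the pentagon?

By the shoelace formula, twice the signed area is |[4·4 − (-15)·11] + [(-15)·(-13) − (-3)·4] + [(-3)·6 − 19·(-13)] + [19·8 − 11·6] + [11·11 − 4·8]| = 792, so the area is 396.
Along each edge there are gcd(|Δx|,|Δy|)+1 lattice points, so counting each shared vertex once the boundary has gcd(19,7) + gcd(12,17) + gcd(22,19) + gcd(8,2) + gcd(7,3) = 1+1+1+2+1 = 6.
Pick's theorem gives I = A − B/2 + 1 = 396 − 6/2 + 1 = 394.

394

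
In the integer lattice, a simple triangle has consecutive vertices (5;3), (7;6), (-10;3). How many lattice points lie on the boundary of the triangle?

The number of boundary lattice points is Σ gcd(|Δx|,|Δy|) = gcd(2,3) + gcd(17,3) + gcd(15,0) = 1+1+15 = 17.

17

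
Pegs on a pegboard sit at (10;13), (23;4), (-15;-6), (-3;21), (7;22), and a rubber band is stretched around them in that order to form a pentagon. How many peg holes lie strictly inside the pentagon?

502

The shoelace formula gives twice the area as |[10·4 − 23·13] + [23·(-6) − (-15)·4] + [(-15)·21 − (-3)·(-6)] + [(-3)·22 − 7·21] + [7·13 − 10·22]| = 1012, so the area is 506.
Along each edge there are gcd(|Δx|,|Δy|)+1 lattice points, so counting each shared vertex once the boundary has gcd(13,9) + gcd(38,10) + gcd(12,27) + gcd(10,1) + gcd(3,9) = 1+2+3+1+3 = 10.
By Pick's theorem A = I + B/2 − 1, so I = 506 − 10/2 + 1 = 502.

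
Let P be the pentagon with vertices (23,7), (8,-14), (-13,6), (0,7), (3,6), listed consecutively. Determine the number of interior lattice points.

The shoelace formula gives twice the area as |(23·(-14) − 8·7) + (8·6 − (-13)·(-14)) + ((-13)·7 − 0·6) + (0·6 − 3·7) + (3·7 − 23·6)| = 741, so the area is 370.5.
Along each edge there are gcd(|Δx|,|Δy|)+1 lattice points, so counting each shared vertex once the boundary has gcd(15,21) + gcd(21,20) + gcd(13,1) + gcd(3,1) + gcd(20,1) = 3+1+1+1+1 = 7.
Pick's theorem gives I = A − B/2 + 1 = 370.5 − 7/2 + 1 = 368.

368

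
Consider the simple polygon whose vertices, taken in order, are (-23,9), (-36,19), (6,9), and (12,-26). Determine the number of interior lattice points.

Using the shoelace formula, 2A = |((-23)·19 − (-36)·9) + ((-36)·9 − 6·19) + (6·(-26) − 12·9) + (12·9 − (-23)·(-26))| = 1305, so the area is 652.5.
Along each edge there are gcd(|Δx|,|Δy|)+1 lattice points, so counting each shared vertex once the boundary has gcd(13,10) + gcd(42,10) + gcd(6,35) + gcd(35,35) = 1+2+1+35 = 39.
By Pick's theorem A = I + B/2 − 1, so I = 652.5 − 39/2 + 1 = 634.

634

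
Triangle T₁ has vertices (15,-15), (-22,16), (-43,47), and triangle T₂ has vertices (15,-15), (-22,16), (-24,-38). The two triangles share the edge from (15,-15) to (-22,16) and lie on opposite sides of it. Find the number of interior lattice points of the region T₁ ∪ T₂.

The union is the simple quadrilateral with vertices (15,-15), (-43,47), (-22,16), (-24,-38) in order.
Using the shoelace formula, 2A = |[15·47 − (-43)·(-15)] + [(-43)·16 − (-22)·47] + [(-22)·(-38) − (-24)·16] + [(-24)·(-15) − 15·(-38)]| = 2556, so the area is 1278.
Summing gcd(|Δx|,|Δy|) over the edges gives the boundary count: gcd(58,62) + gcd(21,31) + gcd(2,54) + gcd(39,23) = 2+1+2+1 = 6.
By Pick's theorem I = A − B/2 + 1 = 1278 − 6/2 + 1 = 1276.

1276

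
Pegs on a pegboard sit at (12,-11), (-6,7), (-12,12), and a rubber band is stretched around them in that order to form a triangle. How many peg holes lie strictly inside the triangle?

By the shoelace formula, twice the signed area is |(12·7 − (-6)·(-11)) + ((-6)·12 − (-12)·7) + ((-12)·(-11) − 12·12)| = 18, so the area is 9.
The number of boundary lattice points is Σ gcd(|Δx|,|Δy|) = gcd(18,18) + gcd(6,5) + gcd(24,23) = 18+1+1 = 20.
By Pick's theorem A = I + B/2 − 1, so I = 9 − 20/2 + 1 = 0.

0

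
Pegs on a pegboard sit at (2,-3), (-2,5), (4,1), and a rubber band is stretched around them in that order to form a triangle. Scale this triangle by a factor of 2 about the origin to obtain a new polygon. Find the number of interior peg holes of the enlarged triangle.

57

Using the shoelace formula, 2A = |(2·5 − (-2)·(-3)) + ((-2)·1 − 4·5) + (4·(-3) − 2·1)| = 32, so the area is 16.
Summing gcd(|Δx|,|Δy|) over the edges gives the boundary count: gcd(4,8) + gcd(6,4) + gcd(2,4) = 4+2+2 = 8.
Scaling by 2 multiplies the area by 2² = 4 (so the new area is 64) and multiplies the boundary lattice-point count by 2, giving 16.
By Pick's theorem, the interior count of the dilated polygon is 64 − 16/2 + 1 = 57.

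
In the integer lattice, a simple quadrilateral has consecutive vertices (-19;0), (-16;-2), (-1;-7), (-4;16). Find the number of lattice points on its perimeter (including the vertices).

8

Along each edge there are gcd(|Δx|,|Δy|)+1 lattice points, so counting each shared vertex once the boundary has gcd(3,2) + gcd(15,5) + gcd(3,23) + gcd(15,16) = 1+5+1+1 = 8.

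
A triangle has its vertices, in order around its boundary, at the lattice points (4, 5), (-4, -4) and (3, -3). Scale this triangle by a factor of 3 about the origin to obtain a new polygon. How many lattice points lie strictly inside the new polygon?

244

By the shoelace formula, twice the signed area is |[4·(-4) − (-4)·5] + [(-4)·(-3) − 3·(-4)] + [3·5 − 4·(-3)]| = 55, so the area is 55/2.
Along each edge there are gcd(|Δx|,|Δy|)+1 lattice points, so counting each shared vertex once the boundary has gcd(8,9) + gcd(7,1) + gcd(1,8) = 1+1+1 = 3.
Scaling by 3 multiplies the area by 3² = 9 (so the new area is 247.5) and multiplies the boundary lattice-point count by 3, giving 9.
By Pick's theorem, the interior count of the dilated polygon is 247.5 − 9/2 + 1 = 244.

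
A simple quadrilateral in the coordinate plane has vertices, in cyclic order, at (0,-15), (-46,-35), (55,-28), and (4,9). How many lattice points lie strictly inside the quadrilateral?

Using the shoelace formula, 2A = |[0·(-35) − (-46)·(-15)] + [(-46)·(-28) − 55·(-35)] + [55·9 − 4·(-28)] + [4·(-15) − 0·9]| = 3070, so the area is 1535.
Summing gcd(|Δx|,|Δy|) over the edges gives the boundary count: gcd(46,20) + gcd(101,7) + gcd(51,37) + gcd(4,24) = 2+1+1+4 = 8.
By Pick's theorem A = I + B/2 − 1, so I = 1535 − 8/2 + 1 = 1532.

1532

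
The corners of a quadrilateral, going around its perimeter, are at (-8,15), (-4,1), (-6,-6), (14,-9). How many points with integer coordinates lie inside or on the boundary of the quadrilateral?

183

Using the shoelace formula, 2A = |[(-8)·1 − (-4)·15] + [(-4)·(-6) − (-6)·1] + [(-6)·(-9) − 14·(-6)] + [14·15 − (-8)·(-9)]| = 358, so the area is 179.
Summing gcd(|Δx|,|Δy|) over the edges gives the boundary count: gcd(4,14) + gcd(2,7) + gcd(20,3) + gcd(22,24) = 2+1+1+2 = 6.
Pick's theorem gives I = A − B/2 + 1 = 179 − 6/2 + 1 = 177, so the closed region contains I + B = 177 + 6 = 183 lattice points.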